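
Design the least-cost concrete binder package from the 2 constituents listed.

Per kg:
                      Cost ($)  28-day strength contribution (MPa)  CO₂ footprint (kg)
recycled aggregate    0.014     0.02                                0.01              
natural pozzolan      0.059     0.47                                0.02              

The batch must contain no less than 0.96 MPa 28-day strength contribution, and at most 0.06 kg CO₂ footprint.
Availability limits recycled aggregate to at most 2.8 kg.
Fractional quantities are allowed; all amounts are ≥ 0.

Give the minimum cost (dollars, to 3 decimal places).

Let x1 = kg of recycled aggregate, x2 = kg of natural pozzolan.
Minimize 0.014x1 + 0.059x2 subject to:
  0.02x1 + 0.47x2 ≥ 0.96   (28-day strength contribution)
  0.01x1 + 0.02x2 ≤ 0.06   (CO₂ footprint)
  x1 ≤ 2.8
  x1, x2 ≥ 0.
The optimal basis is {natural pozzolan}; recycled aggregate drops out. The 28-day strength contribution requirement is met with equality.
Solving gives x2 = 2.043.
Objective = 0.059·2.043 = 0.12054.

$0.121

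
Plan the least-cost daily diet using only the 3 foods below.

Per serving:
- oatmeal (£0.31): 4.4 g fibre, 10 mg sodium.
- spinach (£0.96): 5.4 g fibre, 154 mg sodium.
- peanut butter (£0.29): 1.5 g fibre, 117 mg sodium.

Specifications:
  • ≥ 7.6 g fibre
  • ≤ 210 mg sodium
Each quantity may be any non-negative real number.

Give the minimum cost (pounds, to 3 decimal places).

£0.535

Let x1 = servings of oatmeal, x2 = servings of spinach, x3 = servings of peanut butter.
Minimise 0.31x1 + 0.96x2 + 0.29x3 with:
  4.4x1 + 5.4x2 + 1.5x3 ≥ 7.6   (fibre)
  10x1 + 154x2 + 117x3 ≤ 210   (sodium)
  x1, x2, x3 ≥ 0.
The cheapest feasible vertex uses only oatmeal; spinach, peanut butter are not used. The fibre requirement is met with equality.
Optimal quantities: oatmeal = 1.727 servings.
Hence cost = 0.31·1.727 = £0.53537.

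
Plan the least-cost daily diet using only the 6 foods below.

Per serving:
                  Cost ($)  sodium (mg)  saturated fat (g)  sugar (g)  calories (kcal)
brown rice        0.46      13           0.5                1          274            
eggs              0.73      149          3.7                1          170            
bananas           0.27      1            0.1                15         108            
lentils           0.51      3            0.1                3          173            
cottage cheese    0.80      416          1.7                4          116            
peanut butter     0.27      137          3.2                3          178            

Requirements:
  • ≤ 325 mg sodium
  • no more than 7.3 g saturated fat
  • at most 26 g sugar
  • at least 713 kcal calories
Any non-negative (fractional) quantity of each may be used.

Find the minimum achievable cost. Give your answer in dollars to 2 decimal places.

Set it up as a linear program. Let x1 = servings of brown rice, x2 = servings of eggs, x3 = servings of bananas, x4 = servings of lentils, x5 = servings of cottage cheese, x6 = servings of peanut butter.
Minimise 0.46x1 + 0.73x2 + 0.27x3 + 0.51x4 + 0.8x5 + 0.27x6 with:
  13x1 + 149x2 + 1x3 + 3x4 + 416x5 + 137x6 ≤ 325   (sodium)
  0.5x1 + 3.7x2 + 0.1x3 + 0.1x4 + 1.7x5 + 3.2x6 ≤ 7.3   (saturated fat)
  1x1 + 1x2 + 15x3 + 3x4 + 4x5 + 3x6 ≤ 26   (sugar)
  274x1 + 170x2 + 108x3 + 173x4 + 116x5 + 178x6 ≥ 713   (calories)
  x1, x2, x3, x4, x5, x6 ≥ 0.
The optimal basis is {brown rice, peanut butter}; eggs, bananas, lentils, cottage cheese drop out. There the saturated fat and calories constraints are tight.
That vertex is x1 = 1.247, x6 = 2.086.
Total cost: 0.46·1.247 + 0.27·2.086 = 1.1368.

$1.14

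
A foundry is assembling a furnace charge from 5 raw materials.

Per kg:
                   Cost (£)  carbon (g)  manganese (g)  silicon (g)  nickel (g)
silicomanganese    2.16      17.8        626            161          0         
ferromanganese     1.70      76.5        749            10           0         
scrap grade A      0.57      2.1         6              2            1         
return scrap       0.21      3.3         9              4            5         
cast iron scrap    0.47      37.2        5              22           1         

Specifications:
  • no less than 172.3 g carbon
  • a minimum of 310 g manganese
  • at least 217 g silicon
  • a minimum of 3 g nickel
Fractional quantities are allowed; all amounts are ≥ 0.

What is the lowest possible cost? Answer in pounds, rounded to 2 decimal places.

£3.66

Treat it as an LP. Let x1 = kg of silicomanganese, x2 = kg of ferromanganese, x3 = kg of scrap grade A, x4 = kg of return scrap, x5 = kg of cast iron scrap.
min 2.16x1 + 1.7x2 + 0.57x3 + 0.21x4 + 0.47x5 s.t.:
  17.8x1 + 76.5x2 + 2.1x3 + 3.3x4 + 37.2x5 ≥ 172.3   (carbon)
  626x1 + 749x2 + 6x3 + 9x4 + 5x5 ≥ 310   (manganese)
  161x1 + 10x2 + 2x3 + 4x4 + 22x5 ≥ 217   (silicon)
  1x3 + 5x4 + 1x5 ≥ 3   (nickel)
  x1, x2, x3, x4, x5 ≥ 0.
The optimal basis is {silicomanganese, cast iron scrap}; ferromanganese, scrap grade A, return scrap drop out. The carbon and silicon requirements are met with equality.
So silicomanganese = 0.7649 kg, cast iron scrap = 4.266 kg.
Total cost: 2.16·0.7649 + 0.47·4.266 = 3.6572.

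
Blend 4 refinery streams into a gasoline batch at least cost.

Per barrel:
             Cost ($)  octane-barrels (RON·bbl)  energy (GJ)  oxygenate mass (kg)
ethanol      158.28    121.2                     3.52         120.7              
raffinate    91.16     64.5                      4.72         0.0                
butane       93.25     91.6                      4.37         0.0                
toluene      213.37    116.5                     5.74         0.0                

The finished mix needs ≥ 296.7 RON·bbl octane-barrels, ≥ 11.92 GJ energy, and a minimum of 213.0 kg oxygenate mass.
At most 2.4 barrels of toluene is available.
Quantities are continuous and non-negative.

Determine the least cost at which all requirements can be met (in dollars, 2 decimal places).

$390.90

Let x1 = barrels of ethanol, x2 = barrels of raffinate, x3 = barrels of butane, x4 = barrels of toluene.
min 158.28x1 + 91.16x2 + 93.25x3 + 213.37x4 s.t.:
  121.2x1 + 64.5x2 + 91.6x3 + 116.5x4 ≥ 296.7   (octane-barrels)
  3.52x1 + 4.72x2 + 4.37x3 + 5.74x4 ≥ 11.92   (energy)
  120.7x1 ≥ 213   (oxygenate mass)
  x4 ≤ 2.4
  x1, x2, x3, x4 ≥ 0.
The minimum-cost mix takes nothing from toluene — only ethanol, raffinate, butane. Binding constraints: octane-barrels, energy, oxygenate mass.
That vertex is x1 = 1.7647, x2 = 1.0696, x3 = 0.15096.
Cost = 158.28·1.7647 + 91.16·1.0696 + 93.25·0.15096 = 390.8985.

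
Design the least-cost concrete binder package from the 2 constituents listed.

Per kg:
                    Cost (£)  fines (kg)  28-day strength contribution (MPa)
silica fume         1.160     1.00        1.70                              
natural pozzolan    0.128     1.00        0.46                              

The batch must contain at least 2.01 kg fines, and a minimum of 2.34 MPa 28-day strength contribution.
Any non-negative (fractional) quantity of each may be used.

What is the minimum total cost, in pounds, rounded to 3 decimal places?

Treat it as an LP. Let x1 = kg of silica fume, x2 = kg of natural pozzolan.
Minimise 1.16x1 + 0.128x2 subject to:
  1x1 + 1x2 ≥ 2.01   (fines)
  1.7x1 + 0.46x2 ≥ 2.34   (28-day strength contribution)
  x1, x2 ≥ 0.
The optimal basis is {natural pozzolan}; silica fume drops out. The 28-day strength contribution requirement is met with equality.
That vertex is x2 = 5.087.
Objective = 0.128·5.087 = 0.65114.

£0.651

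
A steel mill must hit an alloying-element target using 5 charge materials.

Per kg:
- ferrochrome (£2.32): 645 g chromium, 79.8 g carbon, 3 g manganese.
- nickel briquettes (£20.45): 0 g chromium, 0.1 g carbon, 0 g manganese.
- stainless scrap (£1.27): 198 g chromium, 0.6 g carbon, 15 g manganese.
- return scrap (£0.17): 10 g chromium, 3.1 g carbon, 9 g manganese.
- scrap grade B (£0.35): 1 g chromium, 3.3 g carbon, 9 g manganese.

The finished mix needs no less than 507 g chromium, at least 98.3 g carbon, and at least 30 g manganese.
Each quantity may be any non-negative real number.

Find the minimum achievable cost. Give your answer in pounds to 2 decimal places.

£3.09

Set it up as a linear program. Let x1 = kg of ferrochrome, x2 = kg of nickel briquettes, x3 = kg of stainless scrap, x4 = kg of return scrap, x5 = kg of scrap grade B.
Minimise 2.32x1 + 20.45x2 + 1.27x3 + 0.17x4 + 0.35x5 with:
  645x1 + 198x3 + 10x4 + 1x5 ≥ 507   (chromium)
  79.8x1 + 0.1x2 + 0.6x3 + 3.1x4 + 3.3x5 ≥ 98.3   (carbon)
  3x1 + 15x3 + 9x4 + 9x5 ≥ 30   (manganese)
  x1, x2, x3, x4, x5 ≥ 0.
The optimal basis is {ferrochrome, return scrap}; nickel briquettes, stainless scrap, scrap grade B drop out. Binding constraints: carbon and manganese.
That vertex is x1 = 1.117, x4 = 2.961.
Hence cost = 2.32·1.117 + 0.17·2.961 = £3.0948.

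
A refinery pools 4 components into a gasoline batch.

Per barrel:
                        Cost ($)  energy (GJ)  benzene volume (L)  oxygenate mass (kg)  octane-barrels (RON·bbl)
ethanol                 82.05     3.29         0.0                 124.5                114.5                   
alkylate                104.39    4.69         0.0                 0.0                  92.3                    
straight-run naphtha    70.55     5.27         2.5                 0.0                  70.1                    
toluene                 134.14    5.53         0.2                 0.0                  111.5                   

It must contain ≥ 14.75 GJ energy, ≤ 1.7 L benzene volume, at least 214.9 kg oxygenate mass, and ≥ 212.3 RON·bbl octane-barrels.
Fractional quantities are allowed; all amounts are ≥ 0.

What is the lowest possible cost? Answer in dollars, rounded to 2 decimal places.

$311.74

Set it up as a linear program. Let x1 = barrels of ethanol, x2 = barrels of alkylate, x3 = barrels of straight-run naphtha, x4 = barrels of toluene.
Minimize 82.05x1 + 104.39x2 + 70.55x3 + 134.14x4 s.t.:
  3.29x1 + 4.69x2 + 5.27x3 + 5.53x4 ≥ 14.75   (energy)
  2.5x3 + 0.2x4 ≤ 1.7   (benzene volume)
  124.5x1 ≥ 214.9   (oxygenate mass)
  114.5x1 + 92.3x2 + 70.1x3 + 111.5x4 ≥ 212.3   (octane-barrels)
  x1, x2, x3, x4 ≥ 0.
The minimum-cost mix takes nothing from toluene — only ethanol, alkylate, straight-run naphtha. Binding constraints: energy, benzene volume, oxygenate mass.
So ethanol = 1.7261 barrels, alkylate = 1.17 barrels, straight-run naphtha = 0.68 barrels.
Objective = 82.05·1.7261 + 104.39·1.17 + 70.55·0.68 = 311.7368.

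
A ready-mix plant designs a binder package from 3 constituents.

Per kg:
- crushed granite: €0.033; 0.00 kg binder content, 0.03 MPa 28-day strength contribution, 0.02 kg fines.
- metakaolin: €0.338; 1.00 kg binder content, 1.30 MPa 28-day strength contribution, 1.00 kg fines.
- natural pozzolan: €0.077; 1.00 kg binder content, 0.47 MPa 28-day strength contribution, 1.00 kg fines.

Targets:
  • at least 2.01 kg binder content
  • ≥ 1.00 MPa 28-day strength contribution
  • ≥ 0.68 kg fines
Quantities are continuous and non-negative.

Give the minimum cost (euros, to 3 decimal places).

€0.164

Let x1 = kg of crushed granite, x2 = kg of metakaolin, x3 = kg of natural pozzolan.
Minimise 0.033x1 + 0.338x2 + 0.077x3 with:
  1x2 + 1x3 ≥ 2.01   (binder content)
  0.03x1 + 1.3x2 + 0.47x3 ≥ 1   (28-day strength contribution)
  0.02x1 + 1x2 + 1x3 ≥ 0.68   (fines)
  x1, x2, x3 ≥ 0.
The minimum-cost mix takes nothing from crushed granite, metakaolin — only natural pozzolan. There the 28-day strength contribution constraint is tight.
Optimal quantities: natural pozzolan = 2.128 kg.
Total cost: 0.077·2.128 = 0.16386.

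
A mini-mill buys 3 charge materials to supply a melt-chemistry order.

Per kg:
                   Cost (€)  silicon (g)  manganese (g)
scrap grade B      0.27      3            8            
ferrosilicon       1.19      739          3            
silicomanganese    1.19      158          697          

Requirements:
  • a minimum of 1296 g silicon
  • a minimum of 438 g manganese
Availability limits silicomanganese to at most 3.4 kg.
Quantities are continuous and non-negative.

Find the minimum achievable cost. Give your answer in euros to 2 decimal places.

This is a linear program. Let x1 = kg of scrap grade B, x2 = kg of ferrosilicon, x3 = kg of silicomanganese.
Minimise 0.27x1 + 1.19x2 + 1.19x3 s.t.:
  3x1 + 739x2 + 158x3 ≥ 1296   (silicon)
  8x1 + 3x2 + 697x3 ≥ 438   (manganese)
  x3 ≤ 3.4
  x1, x2, x3 ≥ 0.
The optimal basis is {ferrosilicon, silicomanganese}; scrap grade B drops out. Binding constraints: silicon and manganese.
So ferrosilicon = 1.621 kg, silicomanganese = 0.6214 kg.
Total cost: 1.19·1.621 + 1.19·0.6214 = 2.6685.

€2.67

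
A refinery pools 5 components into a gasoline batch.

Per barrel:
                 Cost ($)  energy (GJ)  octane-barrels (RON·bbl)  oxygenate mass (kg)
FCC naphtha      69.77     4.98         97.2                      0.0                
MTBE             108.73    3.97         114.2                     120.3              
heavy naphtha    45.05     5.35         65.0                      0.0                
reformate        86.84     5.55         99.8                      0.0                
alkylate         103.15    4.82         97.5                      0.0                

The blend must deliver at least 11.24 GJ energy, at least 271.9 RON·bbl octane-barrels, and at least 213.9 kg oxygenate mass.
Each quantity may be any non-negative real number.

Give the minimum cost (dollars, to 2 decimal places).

$241.04

Let x1 = barrels of FCC naphtha, x2 = barrels of MTBE, x3 = barrels of heavy naphtha, x4 = barrels of reformate, x5 = barrels of alkylate.
min 69.77x1 + 108.73x2 + 45.05x3 + 86.84x4 + 103.15x5 s.t.:
  4.98x1 + 3.97x2 + 5.35x3 + 5.55x4 + 4.82x5 ≥ 11.24   (energy)
  97.2x1 + 114.2x2 + 65x3 + 99.8x4 + 97.5x5 ≥ 271.9   (octane-barrels)
  120.3x2 ≥ 213.9   (oxygenate mass)
  x1, x2, x3, x4, x5 ≥ 0.
The cheapest feasible vertex uses only MTBE, heavy naphtha; FCC naphtha, reformate, alkylate are not used. Binding constraints: octane-barrels and oxygenate mass.
That vertex is x2 = 1.77805, x3 = 1.05917.
Hence cost = 108.73·1.77805 + 45.05·1.05917 = $241.0430.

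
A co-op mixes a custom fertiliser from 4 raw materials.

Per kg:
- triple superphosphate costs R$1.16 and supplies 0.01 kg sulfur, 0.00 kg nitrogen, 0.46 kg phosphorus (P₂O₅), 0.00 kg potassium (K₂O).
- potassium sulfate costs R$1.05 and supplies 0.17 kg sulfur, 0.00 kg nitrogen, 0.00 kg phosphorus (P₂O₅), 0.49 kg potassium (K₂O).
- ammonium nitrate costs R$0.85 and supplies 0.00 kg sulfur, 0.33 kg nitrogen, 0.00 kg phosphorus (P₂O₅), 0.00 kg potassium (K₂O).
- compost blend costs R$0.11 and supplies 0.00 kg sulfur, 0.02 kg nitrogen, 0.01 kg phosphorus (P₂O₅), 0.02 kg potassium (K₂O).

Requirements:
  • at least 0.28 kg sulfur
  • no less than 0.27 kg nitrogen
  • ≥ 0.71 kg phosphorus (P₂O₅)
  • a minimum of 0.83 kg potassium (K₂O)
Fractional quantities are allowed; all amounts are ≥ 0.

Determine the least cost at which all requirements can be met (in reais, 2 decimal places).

R$4.23

Let x1 = kg of triple superphosphate, x2 = kg of potassium sulfate, x3 = kg of ammonium nitrate, x4 = kg of compost blend.
min 1.16x1 + 1.05x2 + 0.85x3 + 0.11x4 subject to:
  0.01x1 + 0.17x2 ≥ 0.28   (sulfur)
  0.33x3 + 0.02x4 ≥ 0.27   (nitrogen)
  0.46x1 + 0.01x4 ≥ 0.71   (phosphorus (P₂O₅))
  0.49x2 + 0.02x4 ≥ 0.83   (potassium (K₂O))
  x1, x2, x3, x4 ≥ 0.
All 4 inputs are positive at the optimum. There the sulfur, nitrogen, phosphorus (P₂O₅), potassium (K₂O) constraints are tight.
Optimal quantities: triple superphosphate = 1.472 kg, potassium sulfate = 1.56 kg, ammonium nitrate = 0.6201 kg, compost blend = 3.269 kg.
Objective = 1.16·1.472 + 1.05·1.56 + 0.85·0.6201 + 0.11·3.269 = 4.2322.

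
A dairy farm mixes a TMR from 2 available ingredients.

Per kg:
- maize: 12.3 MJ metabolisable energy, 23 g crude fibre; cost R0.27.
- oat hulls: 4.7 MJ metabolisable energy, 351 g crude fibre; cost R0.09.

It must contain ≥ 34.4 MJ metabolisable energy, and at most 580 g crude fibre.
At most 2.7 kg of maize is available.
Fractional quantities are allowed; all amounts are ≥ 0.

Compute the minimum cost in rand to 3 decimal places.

Let x1 = kg of maize, x2 = kg of oat hulls.
min 0.27x1 + 0.09x2 with:
  12.3x1 + 4.7x2 ≥ 34.4   (metabolisable energy)
  23x1 + 351x2 ≤ 580   (crude fibre)
  x1 ≤ 2.7
  x1, x2 ≥ 0.
Both inputs are positive at the optimum. The metabolisable energy and crude fibre requirements are met with equality.
So maize = 2.221 kg, oat hulls = 1.507 kg.
Total cost: 0.27·2.221 + 0.09·1.507 = 0.73530.

R0.735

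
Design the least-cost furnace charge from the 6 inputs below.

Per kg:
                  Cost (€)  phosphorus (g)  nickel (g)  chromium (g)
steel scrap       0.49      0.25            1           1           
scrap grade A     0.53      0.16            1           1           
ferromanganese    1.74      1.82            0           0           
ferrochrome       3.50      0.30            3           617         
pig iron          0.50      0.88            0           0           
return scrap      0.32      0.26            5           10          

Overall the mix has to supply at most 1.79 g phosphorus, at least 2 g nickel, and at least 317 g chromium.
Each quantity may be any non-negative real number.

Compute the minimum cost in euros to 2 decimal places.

€1.82

Set it up as a linear program. Let x1 = kg of steel scrap, x2 = kg of scrap grade A, x3 = kg of ferromanganese, x4 = kg of ferrochrome, x5 = kg of pig iron, x6 = kg of return scrap.
Minimize 0.49x1 + 0.53x2 + 1.74x3 + 3.5x4 + 0.5x5 + 0.32x6 subject to:
  0.25x1 + 0.16x2 + 1.82x3 + 0.3x4 + 0.88x5 + 0.26x6 ≤ 1.79   (phosphorus)
  1x1 + 1x2 + 3x4 + 5x6 ≥ 2   (nickel)
  1x1 + 1x2 + 617x4 + 10x6 ≥ 317   (chromium)
  x1, x2, x3, x4, x5, x6 ≥ 0.
The minimum-cost mix takes nothing from steel scrap, scrap grade A, ferromanganese, pig iron — only ferrochrome, return scrap. There the nickel and chromium constraints are tight.
So ferrochrome = 0.5123 kg, return scrap = 0.09264 kg.
Cost = 3.5·0.5123 + 0.32·0.09264 = 1.8227.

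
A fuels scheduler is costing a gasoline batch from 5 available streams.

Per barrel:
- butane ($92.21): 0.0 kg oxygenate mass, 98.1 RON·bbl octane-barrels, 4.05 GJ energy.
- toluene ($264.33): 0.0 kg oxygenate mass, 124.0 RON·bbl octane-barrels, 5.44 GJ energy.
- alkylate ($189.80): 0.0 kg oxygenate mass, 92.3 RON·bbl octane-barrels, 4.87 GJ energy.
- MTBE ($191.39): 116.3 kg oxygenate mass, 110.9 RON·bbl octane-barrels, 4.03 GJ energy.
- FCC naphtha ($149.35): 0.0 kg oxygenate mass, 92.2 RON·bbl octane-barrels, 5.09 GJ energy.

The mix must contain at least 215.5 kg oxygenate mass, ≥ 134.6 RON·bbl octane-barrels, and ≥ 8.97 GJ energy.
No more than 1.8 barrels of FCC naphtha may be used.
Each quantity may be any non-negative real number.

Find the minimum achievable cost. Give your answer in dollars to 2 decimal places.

Let x1 = barrels of butane, x2 = barrels of toluene, x3 = barrels of alkylate, x4 = barrels of MTBE, x5 = barrels of FCC naphtha.
Minimise 92.21x1 + 264.33x2 + 189.8x3 + 191.39x4 + 149.35x5 with:
  116.3x4 ≥ 215.5   (oxygenate mass)
  98.1x1 + 124x2 + 92.3x3 + 110.9x4 + 92.2x5 ≥ 134.6   (octane-barrels)
  4.05x1 + 5.44x2 + 4.87x3 + 4.03x4 + 5.09x5 ≥ 8.97   (energy)
  x5 ≤ 1.8
  x1, x2, x3, x4, x5 ≥ 0.
The optimal basis is {butane, MTBE}; toluene, alkylate, FCC naphtha drop out. There the oxygenate mass and energy constraints are tight.
Solving gives x1 = 0.370999, x4 = 1.85297.
Total cost: 92.21·0.370999 + 191.39·1.85297 = 388.8497.

$388.85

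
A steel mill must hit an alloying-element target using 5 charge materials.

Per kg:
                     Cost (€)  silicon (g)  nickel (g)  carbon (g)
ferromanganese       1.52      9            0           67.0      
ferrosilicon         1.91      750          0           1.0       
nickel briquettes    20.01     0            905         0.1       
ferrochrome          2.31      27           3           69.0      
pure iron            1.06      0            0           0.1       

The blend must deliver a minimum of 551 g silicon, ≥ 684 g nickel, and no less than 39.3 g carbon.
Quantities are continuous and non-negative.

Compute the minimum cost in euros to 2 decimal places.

Let x1 = kg of ferromanganese, x2 = kg of ferrosilicon, x3 = kg of nickel briquettes, x4 = kg of ferrochrome, x5 = kg of pure iron.
min 1.52x1 + 1.91x2 + 20.01x3 + 2.31x4 + 1.06x5 subject to:
  9x1 + 750x2 + 27x4 ≥ 551   (silicon)
  905x3 + 3x4 ≥ 684   (nickel)
  67x1 + 1x2 + 0.1x3 + 69x4 + 0.1x5 ≥ 39.3   (carbon)
  x1, x2, x3, x4, x5 ≥ 0.
At the optimum only ferromanganese, ferrosilicon, nickel briquettes are positive (ferrochrome, pure iron = 0). There the silicon, nickel, carbon constraints are tight.
That vertex is x1 = 0.5746, x2 = 0.7278, x3 = 0.7558.
Cost = 1.52·0.5746 + 1.91·0.7278 + 20.01·0.7558 = 17.3870.

€17.39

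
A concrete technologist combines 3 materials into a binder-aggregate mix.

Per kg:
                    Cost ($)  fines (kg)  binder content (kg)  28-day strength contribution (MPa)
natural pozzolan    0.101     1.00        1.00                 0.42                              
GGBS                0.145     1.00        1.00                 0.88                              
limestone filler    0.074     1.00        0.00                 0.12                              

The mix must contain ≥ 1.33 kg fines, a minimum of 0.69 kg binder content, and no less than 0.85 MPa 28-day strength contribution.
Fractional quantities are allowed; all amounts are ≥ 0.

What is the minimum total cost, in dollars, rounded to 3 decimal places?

$0.162

Set it up as a linear program. Let x1 = kg of natural pozzolan, x2 = kg of GGBS, x3 = kg of limestone filler.
Minimise 0.101x1 + 0.145x2 + 0.074x3 s.t.:
  1x1 + 1x2 + 1x3 ≥ 1.33   (fines)
  1x1 + 1x2 ≥ 0.69   (binder content)
  0.42x1 + 0.88x2 + 0.12x3 ≥ 0.85   (28-day strength contribution)
  x1, x2, x3 ≥ 0.
At the optimum only natural pozzolan, GGBS are positive (limestone filler = 0). The fines and 28-day strength contribution requirements are met with equality.
Optimal quantities: natural pozzolan = 0.6965 kg, GGBS = 0.6335 kg.
Cost = 0.101·0.6965 + 0.145·0.6335 = 0.16220.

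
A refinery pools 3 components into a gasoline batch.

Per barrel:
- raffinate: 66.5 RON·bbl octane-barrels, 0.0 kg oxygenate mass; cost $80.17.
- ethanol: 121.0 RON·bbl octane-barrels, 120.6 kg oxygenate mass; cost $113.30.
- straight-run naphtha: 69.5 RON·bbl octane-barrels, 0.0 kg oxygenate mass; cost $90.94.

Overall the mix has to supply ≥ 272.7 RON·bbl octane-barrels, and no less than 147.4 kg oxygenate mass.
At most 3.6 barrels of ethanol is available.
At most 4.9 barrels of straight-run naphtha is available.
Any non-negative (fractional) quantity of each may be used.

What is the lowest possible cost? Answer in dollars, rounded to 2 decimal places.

$255.35

Let x1 = barrels of raffinate, x2 = barrels of ethanol, x3 = barrels of straight-run naphtha.
min 80.17x1 + 113.3x2 + 90.94x3 s.t.:
  66.5x1 + 121x2 + 69.5x3 ≥ 272.7   (octane-barrels)
  120.6x2 ≥ 147.4   (oxygenate mass)
  x2 ≤ 3.6
  x3 ≤ 4.9
  x1, x2, x3 ≥ 0.
At the optimum only ethanol is positive (raffinate, straight-run naphtha = 0). Binding constraint: octane-barrels.
Optimal quantities: ethanol = 2.25372 barrels.
Total cost: 113.3·2.25372 = 255.3465.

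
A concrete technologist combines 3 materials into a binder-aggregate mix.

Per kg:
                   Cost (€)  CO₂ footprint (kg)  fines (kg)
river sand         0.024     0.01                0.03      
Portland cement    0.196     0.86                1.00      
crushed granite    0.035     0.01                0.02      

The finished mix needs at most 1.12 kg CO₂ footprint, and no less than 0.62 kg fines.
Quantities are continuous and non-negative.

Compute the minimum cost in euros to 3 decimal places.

Treat it as an LP. Let x1 = kg of river sand, x2 = kg of Portland cement, x3 = kg of crushed granite.
min 0.024x1 + 0.196x2 + 0.035x3 with:
  0.01x1 + 0.86x2 + 0.01x3 ≤ 1.12   (CO₂ footprint)
  0.03x1 + 1x2 + 0.02x3 ≥ 0.62   (fines)
  x1, x2, x3 ≥ 0.
The minimum-cost mix takes nothing from river sand, crushed granite — only Portland cement. There the fines constraint is tight.
Optimal quantities: Portland cement = 0.62 kg.
Cost = 0.196·0.62 = 0.12152.

€0.122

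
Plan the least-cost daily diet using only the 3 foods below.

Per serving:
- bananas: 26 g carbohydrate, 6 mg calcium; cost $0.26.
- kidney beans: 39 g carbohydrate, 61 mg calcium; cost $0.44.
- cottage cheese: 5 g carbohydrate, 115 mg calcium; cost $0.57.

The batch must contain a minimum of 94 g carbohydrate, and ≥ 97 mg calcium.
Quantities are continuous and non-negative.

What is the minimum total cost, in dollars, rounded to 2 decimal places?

$1.01

Set it up as a linear program. Let x1 = servings of bananas, x2 = servings of kidney beans, x3 = servings of cottage cheese.
Minimise 0.26x1 + 0.44x2 + 0.57x3 subject to:
  26x1 + 39x2 + 5x3 ≥ 94   (carbohydrate)
  6x1 + 61x2 + 115x3 ≥ 97   (calcium)
  x1, x2, x3 ≥ 0.
The optimal basis is {bananas, kidney beans}; cottage cheese drops out. There the carbohydrate and calcium constraints are tight.
Optimal quantities: bananas = 1.443 servings, kidney beans = 1.448 servings.
Hence cost = 0.26·1.443 + 0.44·1.448 = $1.0123.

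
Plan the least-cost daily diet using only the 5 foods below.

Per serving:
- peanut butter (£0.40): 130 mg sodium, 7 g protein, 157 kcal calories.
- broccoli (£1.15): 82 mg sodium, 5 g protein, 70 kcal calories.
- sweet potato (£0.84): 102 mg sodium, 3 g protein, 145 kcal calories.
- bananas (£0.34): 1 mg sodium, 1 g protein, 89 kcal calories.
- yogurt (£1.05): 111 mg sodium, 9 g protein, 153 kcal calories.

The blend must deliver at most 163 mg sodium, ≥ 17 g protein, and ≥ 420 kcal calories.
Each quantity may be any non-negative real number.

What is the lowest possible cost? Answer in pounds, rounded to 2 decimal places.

Let x1 = servings of peanut butter, x2 = servings of broccoli, x3 = servings of sweet potato, x4 = servings of bananas, x5 = servings of yogurt.
Minimise 0.4x1 + 1.15x2 + 0.84x3 + 0.34x4 + 1.05x5 s.t.:
  130x1 + 82x2 + 102x3 + 1x4 + 111x5 ≤ 163   (sodium)
  7x1 + 5x2 + 3x3 + 1x4 + 9x5 ≥ 17   (protein)
  157x1 + 70x2 + 145x3 + 89x4 + 153x5 ≥ 420   (calories)
  x1, x2, x3, x4, x5 ≥ 0.
The cheapest feasible vertex uses only bananas, yogurt; peanut butter, broccoli, sweet potato are not used. Binding constraints: sodium and protein.
So bananas = 4.118 servings, yogurt = 1.431 servings.
Objective = 0.34·4.118 + 1.05·1.431 = 2.9027.

£2.90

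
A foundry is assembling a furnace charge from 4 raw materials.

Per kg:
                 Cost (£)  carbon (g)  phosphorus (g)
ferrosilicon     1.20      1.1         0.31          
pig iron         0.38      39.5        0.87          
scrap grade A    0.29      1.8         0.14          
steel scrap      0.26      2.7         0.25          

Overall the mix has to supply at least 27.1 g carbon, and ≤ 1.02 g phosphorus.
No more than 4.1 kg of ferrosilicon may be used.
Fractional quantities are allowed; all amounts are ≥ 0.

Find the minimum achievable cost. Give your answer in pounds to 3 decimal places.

£0.261

Set it up as a linear program. Let x1 = kg of ferrosilicon, x2 = kg of pig iron, x3 = kg of scrap grade A, x4 = kg of steel scrap.
Minimise 1.2x1 + 0.38x2 + 0.29x3 + 0.26x4 subject to:
  1.1x1 + 39.5x2 + 1.8x3 + 2.7x4 ≥ 27.1   (carbon)
  0.31x1 + 0.87x2 + 0.14x3 + 0.25x4 ≤ 1.02   (phosphorus)
  x1 ≤ 4.1
  x1, x2, x3, x4 ≥ 0.
The cheapest feasible vertex uses only pig iron; ferrosilicon, scrap grade A, steel scrap are not used. There the carbon constraint is tight.
So pig iron = 0.6861 kg.
Total cost: 0.38·0.6861 = 0.26072.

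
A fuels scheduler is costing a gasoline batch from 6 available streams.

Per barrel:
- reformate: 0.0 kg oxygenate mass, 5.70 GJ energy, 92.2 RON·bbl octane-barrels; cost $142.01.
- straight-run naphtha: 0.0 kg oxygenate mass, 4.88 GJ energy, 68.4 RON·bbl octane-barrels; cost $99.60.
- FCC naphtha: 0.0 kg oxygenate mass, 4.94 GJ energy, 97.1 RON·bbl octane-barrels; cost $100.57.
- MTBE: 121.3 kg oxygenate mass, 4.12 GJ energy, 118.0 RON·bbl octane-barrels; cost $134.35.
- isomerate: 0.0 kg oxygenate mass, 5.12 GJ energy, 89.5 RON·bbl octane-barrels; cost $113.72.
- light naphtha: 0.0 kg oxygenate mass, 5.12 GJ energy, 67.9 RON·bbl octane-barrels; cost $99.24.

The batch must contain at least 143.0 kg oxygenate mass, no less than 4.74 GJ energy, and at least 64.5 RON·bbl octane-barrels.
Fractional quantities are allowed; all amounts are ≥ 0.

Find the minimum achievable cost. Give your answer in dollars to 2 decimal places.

Set it up as a linear program. Let x1 = barrels of reformate, x2 = barrels of straight-run naphtha, x3 = barrels of FCC naphtha, x4 = barrels of MTBE, x5 = barrels of isomerate, x6 = barrels of light naphtha.
Minimise 142.01x1 + 99.6x2 + 100.57x3 + 134.35x4 + 113.72x5 + 99.24x6 with:
  121.3x4 ≥ 143   (oxygenate mass)
  5.7x1 + 4.88x2 + 4.94x3 + 4.12x4 + 5.12x5 + 5.12x6 ≥ 4.74   (energy)
  92.2x1 + 68.4x2 + 97.1x3 + 118x4 + 89.5x5 + 67.9x6 ≥ 64.5   (octane-barrels)
  x1, x2, x3, x4, x5, x6 ≥ 0.
The optimal basis is {MTBE}; reformate, straight-run naphtha, FCC naphtha, isomerate, light naphtha drop out. There the oxygenate mass constraint is tight.
Solving gives x4 = 1.178895.
Hence cost = 134.35·1.178895 = $158.3845.

$158.38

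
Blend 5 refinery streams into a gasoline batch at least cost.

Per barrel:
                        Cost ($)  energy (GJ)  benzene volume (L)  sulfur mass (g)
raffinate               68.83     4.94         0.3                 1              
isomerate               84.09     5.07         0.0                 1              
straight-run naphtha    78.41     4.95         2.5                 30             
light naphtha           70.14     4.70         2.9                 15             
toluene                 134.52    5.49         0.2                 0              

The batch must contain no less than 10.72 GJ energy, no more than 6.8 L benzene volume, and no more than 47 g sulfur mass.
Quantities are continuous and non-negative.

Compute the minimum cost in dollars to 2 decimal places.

Let x1 = barrels of raffinate, x2 = barrels of isomerate, x3 = barrels of straight-run naphtha, x4 = barrels of light naphtha, x5 = barrels of toluene.
min 68.83x1 + 84.09x2 + 78.41x3 + 70.14x4 + 134.52x5 subject to:
  4.94x1 + 5.07x2 + 4.95x3 + 4.7x4 + 5.49x5 ≥ 10.72   (energy)
  0.3x1 + 2.5x3 + 2.9x4 + 0.2x5 ≤ 6.8   (benzene volume)
  1x1 + 1x2 + 30x3 + 15x4 ≤ 47   (sulfur mass)
  x1, x2, x3, x4, x5 ≥ 0.
At the optimum only raffinate is positive (isomerate, straight-run naphtha, light naphtha, toluene = 0). Binding constraint: energy.
So raffinate = 2.17 barrels.
Hence cost = 68.83·2.17 = $149.3611.

$149.36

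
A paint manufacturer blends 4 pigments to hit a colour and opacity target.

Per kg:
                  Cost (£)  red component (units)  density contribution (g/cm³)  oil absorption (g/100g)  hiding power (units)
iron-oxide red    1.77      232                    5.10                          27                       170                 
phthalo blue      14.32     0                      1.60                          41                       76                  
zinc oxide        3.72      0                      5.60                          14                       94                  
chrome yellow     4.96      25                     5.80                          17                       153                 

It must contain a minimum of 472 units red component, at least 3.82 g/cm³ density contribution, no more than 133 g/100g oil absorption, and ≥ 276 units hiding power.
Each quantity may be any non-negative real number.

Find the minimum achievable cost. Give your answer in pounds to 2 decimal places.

£3.60

This is a linear program. Let x1 = kg of iron-oxide red, x2 = kg of phthalo blue, x3 = kg of zinc oxide, x4 = kg of chrome yellow.
Minimise 1.77x1 + 14.32x2 + 3.72x3 + 4.96x4 s.t.:
  232x1 + 25x4 ≥ 472   (red component)
  5.1x1 + 1.6x2 + 5.6x3 + 5.8x4 ≥ 3.82   (density contribution)
  27x1 + 41x2 + 14x3 + 17x4 ≤ 133   (oil absorption)
  170x1 + 76x2 + 94x3 + 153x4 ≥ 276   (hiding power)
  x1, x2, x3, x4 ≥ 0.
The cheapest feasible vertex uses only iron-oxide red; phthalo blue, zinc oxide, chrome yellow are not used. Binding constraint: red component.
So iron-oxide red = 2.034 kg.
Hence cost = 1.77·2.034 = £3.6002.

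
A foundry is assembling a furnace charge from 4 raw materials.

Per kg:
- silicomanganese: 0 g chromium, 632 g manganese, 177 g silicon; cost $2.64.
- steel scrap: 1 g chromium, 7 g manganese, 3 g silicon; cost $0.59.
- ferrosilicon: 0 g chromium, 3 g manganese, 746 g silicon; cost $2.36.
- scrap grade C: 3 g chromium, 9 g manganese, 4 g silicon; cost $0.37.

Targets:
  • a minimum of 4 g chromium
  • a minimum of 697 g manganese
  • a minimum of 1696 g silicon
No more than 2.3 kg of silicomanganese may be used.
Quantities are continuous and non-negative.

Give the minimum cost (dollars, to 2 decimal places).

Let x1 = kg of silicomanganese, x2 = kg of steel scrap, x3 = kg of ferrosilicon, x4 = kg of scrap grade C.
Minimize 2.64x1 + 0.59x2 + 2.36x3 + 0.37x4 s.t.:
  1x2 + 3x4 ≥ 4   (chromium)
  632x1 + 7x2 + 3x3 + 9x4 ≥ 697   (manganese)
  177x1 + 3x2 + 746x3 + 4x4 ≥ 1696   (silicon)
  x1 ≤ 2.3
  x1, x2, x3, x4 ≥ 0.
The cheapest feasible vertex uses only silicomanganese, ferrosilicon, scrap grade C; steel scrap is not used. Binding constraints: chromium, manganese, silicon.
Solving gives x1 = 1.0743, x3 = 2.0114, x4 = 1.3333.
Hence cost = 2.64·1.0743 + 2.36·2.0114 + 0.37·1.3333 = $8.0764.

$8.08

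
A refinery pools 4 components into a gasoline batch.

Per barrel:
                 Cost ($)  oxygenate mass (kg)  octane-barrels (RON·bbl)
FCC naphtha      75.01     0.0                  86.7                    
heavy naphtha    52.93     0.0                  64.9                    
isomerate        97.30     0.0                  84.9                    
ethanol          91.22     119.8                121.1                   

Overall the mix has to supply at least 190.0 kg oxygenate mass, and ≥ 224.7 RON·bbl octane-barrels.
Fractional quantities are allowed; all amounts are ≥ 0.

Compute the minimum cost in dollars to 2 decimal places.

Treat it as an LP. Let x1 = barrels of FCC naphtha, x2 = barrels of heavy naphtha, x3 = barrels of isomerate, x4 = barrels of ethanol.
Minimise 75.01x1 + 52.93x2 + 97.3x3 + 91.22x4 s.t.:
  119.8x4 ≥ 190   (oxygenate mass)
  86.7x1 + 64.9x2 + 84.9x3 + 121.1x4 ≥ 224.7   (octane-barrels)
  x1, x2, x3, x4 ≥ 0.
The cheapest feasible vertex uses only ethanol; FCC naphtha, heavy naphtha, isomerate are not used. There the octane-barrels constraint is tight.
That vertex is x4 = 1.8555.
Cost = 91.22·1.8555 = 169.2587.

$169.26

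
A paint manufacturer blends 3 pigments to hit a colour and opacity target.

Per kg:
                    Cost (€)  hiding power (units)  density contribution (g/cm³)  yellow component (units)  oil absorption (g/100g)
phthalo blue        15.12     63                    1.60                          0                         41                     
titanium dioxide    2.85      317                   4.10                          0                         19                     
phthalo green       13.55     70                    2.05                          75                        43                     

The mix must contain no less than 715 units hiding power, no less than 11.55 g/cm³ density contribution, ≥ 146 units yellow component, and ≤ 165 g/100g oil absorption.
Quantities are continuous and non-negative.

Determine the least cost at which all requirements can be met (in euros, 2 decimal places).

€31.63

Let x1 = kg of phthalo blue, x2 = kg of titanium dioxide, x3 = kg of phthalo green.
min 15.12x1 + 2.85x2 + 13.55x3 s.t.:
  63x1 + 317x2 + 70x3 ≥ 715   (hiding power)
  1.6x1 + 4.1x2 + 2.05x3 ≥ 11.55   (density contribution)
  75x3 ≥ 146   (yellow component)
  41x1 + 19x2 + 43x3 ≤ 165   (oil absorption)
  x1, x2, x3 ≥ 0.
The minimum-cost mix takes nothing from phthalo blue — only titanium dioxide, phthalo green. There the density contribution and yellow component constraints are tight.
That vertex is x2 = 1.8437, x3 = 1.9467.
Hence cost = 2.85·1.8437 + 13.55·1.9467 = €31.6323.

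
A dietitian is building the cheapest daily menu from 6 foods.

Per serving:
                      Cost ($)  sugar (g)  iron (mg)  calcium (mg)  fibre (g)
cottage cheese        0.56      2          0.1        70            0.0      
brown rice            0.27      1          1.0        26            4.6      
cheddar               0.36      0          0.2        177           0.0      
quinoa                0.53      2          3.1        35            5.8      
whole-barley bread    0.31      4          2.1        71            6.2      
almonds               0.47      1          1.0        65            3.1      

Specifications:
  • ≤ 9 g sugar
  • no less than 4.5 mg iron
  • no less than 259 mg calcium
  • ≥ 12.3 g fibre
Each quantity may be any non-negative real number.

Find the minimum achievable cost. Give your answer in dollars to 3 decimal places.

$0.872

Treat it as an LP. Let x1 = servings of cottage cheese, x2 = servings of brown rice, x3 = servings of cheddar, x4 = servings of quinoa, x5 = servings of whole-barley bread, x6 = servings of almonds.
Minimize 0.56x1 + 0.27x2 + 0.36x3 + 0.53x4 + 0.31x5 + 0.47x6 s.t.:
  2x1 + 1x2 + 2x4 + 4x5 + 1x6 ≤ 9   (sugar)
  0.1x1 + 1x2 + 0.2x3 + 3.1x4 + 2.1x5 + 1x6 ≥ 4.5   (iron)
  70x1 + 26x2 + 177x3 + 35x4 + 71x5 + 65x6 ≥ 259   (calcium)
  4.6x2 + 5.8x4 + 6.2x5 + 3.1x6 ≥ 12.3   (fibre)
  x1, x2, x3, x4, x5, x6 ≥ 0.
At the optimum only cheddar, whole-barley bread are positive (cottage cheese, brown rice, quinoa, almonds = 0). Binding constraints: iron and calcium.
So cheddar = 0.6277 servings, whole-barley bread = 2.083 servings.
Hence cost = 0.36·0.6277 + 0.31·2.083 = $0.87170.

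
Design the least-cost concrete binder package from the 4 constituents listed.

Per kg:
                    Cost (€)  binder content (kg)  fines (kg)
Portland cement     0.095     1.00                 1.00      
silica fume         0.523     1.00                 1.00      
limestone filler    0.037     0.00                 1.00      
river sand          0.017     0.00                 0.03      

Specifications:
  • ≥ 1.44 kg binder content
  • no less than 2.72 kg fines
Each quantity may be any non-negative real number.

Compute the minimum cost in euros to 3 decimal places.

Treat it as an LP. Let x1 = kg of Portland cement, x2 = kg of silica fume, x3 = kg of limestone filler, x4 = kg of river sand.
Minimize 0.095x1 + 0.523x2 + 0.037x3 + 0.017x4 s.t.:
  1x1 + 1x2 ≥ 1.44   (binder content)
  1x1 + 1x2 + 1x3 + 0.03x4 ≥ 2.72   (fines)
  x1, x2, x3, x4 ≥ 0.
At the optimum only Portland cement, limestone filler are positive (silica fume, river sand = 0). The binder content and fines requirements are met with equality.
That vertex is x1 = 1.44, x3 = 1.28.
Objective = 0.095·1.44 + 0.037·1.28 = 0.18416.

€0.184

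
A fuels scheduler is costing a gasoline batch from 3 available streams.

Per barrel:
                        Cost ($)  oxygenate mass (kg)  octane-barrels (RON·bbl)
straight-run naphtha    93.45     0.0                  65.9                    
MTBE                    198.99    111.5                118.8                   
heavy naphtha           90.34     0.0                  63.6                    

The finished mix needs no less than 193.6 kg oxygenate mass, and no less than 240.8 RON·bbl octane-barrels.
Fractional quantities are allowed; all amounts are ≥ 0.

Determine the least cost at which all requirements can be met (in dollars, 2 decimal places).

$394.47

This is a linear program. Let x1 = barrels of straight-run naphtha, x2 = barrels of MTBE, x3 = barrels of heavy naphtha.
Minimize 93.45x1 + 198.99x2 + 90.34x3 subject to:
  111.5x2 ≥ 193.6   (oxygenate mass)
  65.9x1 + 118.8x2 + 63.6x3 ≥ 240.8   (octane-barrels)
  x1, x2, x3 ≥ 0.
The minimum-cost mix takes nothing from heavy naphtha — only straight-run naphtha, MTBE. There the oxygenate mass and octane-barrels constraints are tight.
That vertex is x1 = 0.523897, x2 = 1.73632.
Total cost: 93.45·0.523897 + 198.99·1.73632 = 394.4685.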